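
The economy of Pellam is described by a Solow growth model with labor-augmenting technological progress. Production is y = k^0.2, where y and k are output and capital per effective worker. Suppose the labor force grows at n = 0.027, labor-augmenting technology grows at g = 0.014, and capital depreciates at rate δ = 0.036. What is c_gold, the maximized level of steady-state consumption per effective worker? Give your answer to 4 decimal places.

Capital per effective worker breaks even when investment replaces (n + g + δ)·k; here n + g + δ = 0.077.
Maximizing c = f(k) − (n+g+δ)·k gives f'(k) = n+g+δ, i.e. 0.2·k^(0.2−1) = 0.077, so k_gold = (0.2/0.077)^(1/0.8) ≈ 3.2974.
y_gold = 3.2974^0.2 ≈ 1.2695.
c_gold = y_gold − (n+g+δ)·k_gold = 1.2695 − 0.077·3.2974 ≈ 1.0156.

c_gold ≈ 1.0156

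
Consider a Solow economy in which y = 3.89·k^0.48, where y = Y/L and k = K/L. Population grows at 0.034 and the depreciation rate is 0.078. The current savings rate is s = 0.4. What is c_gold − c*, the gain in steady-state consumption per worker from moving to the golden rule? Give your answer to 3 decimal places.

Δc ≈ 0.676

The effective depreciation rate is n + δ = 0.034 + 0.078 = 0.112.
Current steady state (s = 0.4): k* = (0.4·3.89/0.112)^(1/0.52) ≈ 157.6435, y* = 3.89·157.6435^0.48 ≈ 44.1402, c* = (1−0.4)·44.1402 ≈ 26.4841.
Maximizing c = f(k) − (n+δ)·k gives f'(k) = n+δ, i.e. 0.48·3.89·k^(0.48−1) = 0.112, so k_gold = (0.48·3.89/0.112)^(1/0.52) ≈ 223.8452.
y_gold = 3.89·223.8452^0.48 ≈ 52.2305, c_gold = y_gold − 0.112·k_gold ≈ 27.1599.
Gain: Δc = 27.1599 − 26.4841 ≈ 0.6758.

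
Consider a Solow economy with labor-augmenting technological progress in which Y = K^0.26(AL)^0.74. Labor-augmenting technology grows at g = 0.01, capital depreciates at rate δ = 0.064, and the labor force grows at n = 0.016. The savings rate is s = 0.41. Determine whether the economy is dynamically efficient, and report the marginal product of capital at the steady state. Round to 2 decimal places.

dynamically inefficient; MPK ≈ 0.06

The effective depreciation rate is n + g + δ = 0.016 + 0.01 + 0.064 = 0.09.
Steady-state k*: s·k^0.26 = 0.09·k gives k* = (0.41/0.09)^(1/0.74) ≈ 7.7611.
MPK = 0.26·7.7611^(-0.74) ≈ 0.0571.
MPK < n+g+δ = 0.09, so the economy is dynamically inefficient (over-saving).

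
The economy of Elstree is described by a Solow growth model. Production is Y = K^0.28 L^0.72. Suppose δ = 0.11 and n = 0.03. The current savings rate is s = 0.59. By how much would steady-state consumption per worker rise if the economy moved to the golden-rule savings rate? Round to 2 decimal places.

Δc ≈ 0.23

n + δ = 0.03 + 0.11 = 0.14.
Current steady state (s = 0.59): k* = (0.59/0.14)^(1/0.72) ≈ 7.3735, y* = 7.3735^0.28 ≈ 1.7496, c* = (1−0.59)·1.7496 ≈ 0.7174.
At the golden rule the marginal product of capital equals n+δ: 0.28·k^(0.28−1) = 0.14. Solving, k_gold = (0.28/0.14)^(1/0.72) ≈ 2.6188.
y_gold = 2.6188^0.28 ≈ 1.3094, c_gold = y_gold − 0.14·k_gold ≈ 0.9428.
Gain: Δc = 0.9428 − 0.7174 ≈ 0.2254.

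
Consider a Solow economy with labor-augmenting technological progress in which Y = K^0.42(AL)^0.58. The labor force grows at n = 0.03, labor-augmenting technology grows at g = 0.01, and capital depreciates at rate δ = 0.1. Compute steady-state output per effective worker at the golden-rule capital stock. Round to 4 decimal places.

n + g + δ = 0.03 + 0.01 + 0.1 = 0.14.
Maximizing c = f(k) − (n+g+δ)·k gives f'(k) = n+g+δ, i.e. 0.42·k^(0.42−1) = 0.14, so k_gold = (0.42/0.14)^(1/0.58) ≈ 6.6470.
Output: y_gold = k_gold^0.42 = 6.6470^0.42 ≈ 2.2157.

y_gold ≈ 2.2157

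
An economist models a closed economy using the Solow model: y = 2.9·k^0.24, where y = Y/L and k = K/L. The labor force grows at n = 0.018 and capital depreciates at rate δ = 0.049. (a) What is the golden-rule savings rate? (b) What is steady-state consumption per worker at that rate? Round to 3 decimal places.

(a) s_gold = 0.240; (b) c_gold ≈ 4.616

Capital per worker breaks even when investment replaces (n + δ)·k; here n + δ = 0.067.
For Cobb-Douglas, s_gold equals capital's share: s_gold = 0.24.
Setting f'(k) = n+δ gives 0.24·2.9·k^(0.24−1) = 0.067, hence k_gold = (0.24·2.9/0.067)^(1/0.76) ≈ 21.7543.
y_gold = 2.9·21.7543^0.24 ≈ 6.0731; c_gold = (1−0.24)·y_gold ≈ 4.6155.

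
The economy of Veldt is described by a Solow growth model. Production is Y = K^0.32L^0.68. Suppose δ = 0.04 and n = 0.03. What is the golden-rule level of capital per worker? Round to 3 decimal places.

k_gold ≈ 9.347

Break-even investment rate: n + δ = 0.03 + 0.04 = 0.07.
Maximizing c = f(k) − (n+δ)·k gives f'(k) = n+δ, i.e. 0.32·k^(0.32−1) = 0.07, so k_gold = (0.32/0.07)^(1/0.68) ≈ 9.3468.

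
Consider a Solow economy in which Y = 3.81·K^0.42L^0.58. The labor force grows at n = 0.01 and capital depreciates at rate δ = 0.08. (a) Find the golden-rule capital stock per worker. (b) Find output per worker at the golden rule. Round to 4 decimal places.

The effective depreciation rate is n + δ = 0.01 + 0.08 = 0.09.
Maximizing c = f(k) − (n+δ)·k gives f'(k) = n+δ, i.e. 0.42·3.81·k^(0.42−1) = 0.09, so k_gold = (0.42·3.81/0.09)^(1/0.58) ≈ 142.9074.
y_gold = 3.81·142.9074^0.42 ≈ 30.6230.

(a) k_gold ≈ 142.9074; (b) y_gold ≈ 30.6230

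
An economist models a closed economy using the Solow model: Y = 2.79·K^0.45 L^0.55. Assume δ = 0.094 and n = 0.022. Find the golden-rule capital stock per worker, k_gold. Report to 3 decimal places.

k_gold ≈ 75.972

Break-even investment rate: n + δ = 0.022 + 0.094 = 0.116.
Setting f'(k) = n+δ gives 0.45·2.79·k^(0.45−1) = 0.116, hence k_gold = (0.45·2.79/0.116)^(1/0.55) ≈ 75.9718.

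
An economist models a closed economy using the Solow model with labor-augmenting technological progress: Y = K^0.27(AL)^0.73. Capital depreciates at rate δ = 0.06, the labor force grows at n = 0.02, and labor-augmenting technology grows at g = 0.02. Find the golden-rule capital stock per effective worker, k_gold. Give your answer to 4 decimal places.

k_gold ≈ 3.8986

Break-even investment rate: n + g + δ = 0.02 + 0.02 + 0.06 = 0.1.
Maximizing c = f(k) − (n+g+δ)·k gives f'(k) = n+g+δ, i.e. 0.27·k^(0.27−1) = 0.1, so k_gold = (0.27/0.1)^(1/0.73) ≈ 3.8986.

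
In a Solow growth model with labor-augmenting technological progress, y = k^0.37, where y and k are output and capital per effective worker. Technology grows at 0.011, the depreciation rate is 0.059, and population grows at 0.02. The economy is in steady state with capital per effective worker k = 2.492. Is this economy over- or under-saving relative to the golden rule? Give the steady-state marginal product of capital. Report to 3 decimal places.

The effective depreciation rate is n + g + δ = 0.02 + 0.011 + 0.059 = 0.09.
MPK = 0.37·k^(0.37−1) = 0.37·2.492^(-0.63) ≈ 0.2082.
MPK > 0.09, so the economy is dynamically efficient (under-saving).

under-saving; MPK ≈ 0.208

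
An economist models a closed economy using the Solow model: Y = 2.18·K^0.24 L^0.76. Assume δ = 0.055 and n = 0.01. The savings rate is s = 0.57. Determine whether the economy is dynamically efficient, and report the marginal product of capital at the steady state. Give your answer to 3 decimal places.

dynamically inefficient; MPK ≈ 0.027

n + δ = 0.01 + 0.055 = 0.065.
Steady-state k*: s·A·k^0.24 = 0.065·k gives k* = (0.57·2.18/0.065)^(1/0.76) ≈ 48.5374.
MPK = 0.24·2.18·48.5374^(-0.76) ≈ 0.0274.
MPK < n+δ = 0.065, so the economy is dynamically inefficient (over-saving).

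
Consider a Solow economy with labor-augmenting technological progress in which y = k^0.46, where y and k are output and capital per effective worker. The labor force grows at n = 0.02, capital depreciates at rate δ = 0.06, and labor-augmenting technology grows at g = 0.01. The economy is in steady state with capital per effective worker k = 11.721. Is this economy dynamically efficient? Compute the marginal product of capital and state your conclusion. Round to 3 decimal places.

Capital per effective worker breaks even when investment replaces (n + g + δ)·k; here n + g + δ = 0.09.
MPK = 0.46·k^(0.46−1) = 0.46·11.721^(-0.54) ≈ 0.1218.
MPK > 0.09, so the economy is dynamically efficient (under-saving).

dynamically efficient; MPK ≈ 0.122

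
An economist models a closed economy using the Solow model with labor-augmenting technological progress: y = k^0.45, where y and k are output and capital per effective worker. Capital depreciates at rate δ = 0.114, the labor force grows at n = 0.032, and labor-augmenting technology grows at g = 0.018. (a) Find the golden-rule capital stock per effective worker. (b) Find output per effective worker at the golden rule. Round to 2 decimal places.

Capital per effective worker breaks even when investment replaces (n + g + δ)·k; here n + g + δ = 0.164.
Setting f'(k) = n+g+δ gives 0.45·k^(0.45−1) = 0.164, hence k_gold = (0.45/0.164)^(1/0.55) ≈ 6.2666.
y_gold = 6.2666^0.45 ≈ 2.2838.

(a) k_gold ≈ 6.27; (b) y_gold ≈ 2.28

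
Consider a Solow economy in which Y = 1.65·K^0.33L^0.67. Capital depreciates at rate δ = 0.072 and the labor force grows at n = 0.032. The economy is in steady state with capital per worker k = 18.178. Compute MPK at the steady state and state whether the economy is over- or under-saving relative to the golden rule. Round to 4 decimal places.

Break-even investment rate: n + δ = 0.032 + 0.072 = 0.104.
MPK = 0.33·1.65·k^(0.33−1) = 0.33·1.65·18.178^(-0.67) ≈ 0.0780.
MPK < 0.104, so the economy is dynamically inefficient (over-saving).

over-saving; MPK ≈ 0.0780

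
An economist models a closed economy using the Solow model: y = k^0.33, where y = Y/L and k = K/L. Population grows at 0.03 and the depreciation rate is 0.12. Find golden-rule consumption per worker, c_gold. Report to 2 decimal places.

c_gold ≈ 0.99

Break-even investment rate: n + δ = 0.03 + 0.12 = 0.15.
Golden rule sets MPK = n+δ: 0.33·k^(0.33−1) = 0.15, so k_gold = (0.33/0.15)^(1/0.67) ≈ 3.2440.
y_gold = 3.2440^0.33 ≈ 1.4745.
c_gold = y_gold − (n+δ)·k_gold = 1.4745 − 0.15·3.2440 ≈ 0.9879.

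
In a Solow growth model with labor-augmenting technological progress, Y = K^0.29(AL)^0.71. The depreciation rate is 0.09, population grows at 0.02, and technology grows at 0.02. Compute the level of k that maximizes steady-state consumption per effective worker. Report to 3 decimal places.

n + g + δ = 0.02 + 0.02 + 0.09 = 0.13.
Maximizing c = f(k) − (n+g+δ)·k gives f'(k) = n+g+δ, i.e. 0.29·k^(0.29−1) = 0.13, so k_gold = (0.29/0.13)^(1/0.71) ≈ 3.0959.

k_gold ≈ 3.096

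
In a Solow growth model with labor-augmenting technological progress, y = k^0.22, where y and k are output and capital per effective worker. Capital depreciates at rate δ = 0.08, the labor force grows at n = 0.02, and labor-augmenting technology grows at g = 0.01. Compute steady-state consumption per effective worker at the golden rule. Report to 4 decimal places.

The effective depreciation rate is n + g + δ = 0.02 + 0.01 + 0.08 = 0.11.
At the golden rule the marginal product of capital equals n+g+δ: 0.22·k^(0.22−1) = 0.11. Solving, k_gold = (0.22/0.11)^(1/0.78) ≈ 2.4318.
y_gold = 2.4318^0.22 ≈ 1.2159.
c_gold = y_gold − (n+g+δ)·k_gold = 1.2159 − 0.11·2.4318 ≈ 0.9484.

c_gold ≈ 0.9484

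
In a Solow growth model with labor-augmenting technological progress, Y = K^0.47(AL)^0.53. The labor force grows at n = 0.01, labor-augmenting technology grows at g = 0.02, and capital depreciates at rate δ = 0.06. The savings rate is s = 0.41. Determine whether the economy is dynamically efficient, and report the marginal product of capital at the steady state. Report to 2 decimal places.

dynamically efficient; MPK ≈ 0.10

n + g + δ = 0.01 + 0.02 + 0.06 = 0.09.
Steady-state k*: s·k^0.47 = 0.09·k gives k* = (0.41/0.09)^(1/0.53) ≈ 17.4796.
MPK = 0.47·17.4796^(-0.53) ≈ 0.1032.
MPK > n+g+δ = 0.09, so the economy is dynamically efficient (under-saving).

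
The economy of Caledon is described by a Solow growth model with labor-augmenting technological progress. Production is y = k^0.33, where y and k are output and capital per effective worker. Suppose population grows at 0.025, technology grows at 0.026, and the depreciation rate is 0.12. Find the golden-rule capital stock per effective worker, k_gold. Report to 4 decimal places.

Break-even investment rate: n + g + δ = 0.025 + 0.026 + 0.12 = 0.171.
At the golden rule the marginal product of capital equals n+g+δ: 0.33·k^(0.33−1) = 0.171. Solving, k_gold = (0.33/0.171)^(1/0.67) ≈ 2.6678.

k_gold ≈ 2.6678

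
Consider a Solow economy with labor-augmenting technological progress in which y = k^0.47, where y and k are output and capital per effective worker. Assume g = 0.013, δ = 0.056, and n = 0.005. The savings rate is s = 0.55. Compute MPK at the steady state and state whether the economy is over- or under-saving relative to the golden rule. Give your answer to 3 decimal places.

over-saving; MPK ≈ 0.063

Break-even investment rate: n + g + δ = 0.005 + 0.013 + 0.056 = 0.074.
Steady-state k*: s·k^0.47 = 0.074·k gives k* = (0.55/0.074)^(1/0.53) ≈ 44.0193.
MPK = 0.47·44.0193^(-0.53) ≈ 0.0632.
MPK < n+g+δ = 0.074, so the economy is dynamically inefficient (over-saving).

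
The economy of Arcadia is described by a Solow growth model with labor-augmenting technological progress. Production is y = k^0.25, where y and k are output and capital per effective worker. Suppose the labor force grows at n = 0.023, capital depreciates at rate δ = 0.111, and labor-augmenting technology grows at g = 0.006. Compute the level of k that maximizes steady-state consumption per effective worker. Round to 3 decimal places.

Capital per effective worker breaks even when investment replaces (n + g + δ)·k; here n + g + δ = 0.14.
Golden rule sets MPK = n+g+δ: 0.25·k^(0.25−1) = 0.14, so k_gold = (0.25/0.14)^(1/0.75) ≈ 2.1665.

k_gold ≈ 2.166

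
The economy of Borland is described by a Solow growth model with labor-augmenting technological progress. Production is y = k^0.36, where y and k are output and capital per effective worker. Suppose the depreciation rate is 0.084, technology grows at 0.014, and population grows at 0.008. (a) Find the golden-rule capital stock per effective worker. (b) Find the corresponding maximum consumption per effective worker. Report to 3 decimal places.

n + g + δ = 0.008 + 0.014 + 0.084 = 0.106.
Setting f'(k) = n+g+δ gives 0.36·k^(0.36−1) = 0.106, hence k_gold = (0.36/0.106)^(1/0.64) ≈ 6.7559.
y_gold = 6.7559^0.36 ≈ 1.9892; c_gold = y_gold − 0.106·k_gold ≈ 1.2731.

(a) k_gold ≈ 6.756; (b) c_gold ≈ 1.273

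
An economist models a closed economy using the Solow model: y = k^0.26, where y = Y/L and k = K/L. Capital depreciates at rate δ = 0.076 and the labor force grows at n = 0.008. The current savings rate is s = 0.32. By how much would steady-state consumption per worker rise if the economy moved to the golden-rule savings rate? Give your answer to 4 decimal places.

n + δ = 0.008 + 0.076 = 0.084.
Current steady state (s = 0.32): k* = (0.32/0.084)^(1/0.74) ≈ 6.0948, y* = 6.0948^0.26 ≈ 1.5999, c* = (1−0.32)·1.5999 ≈ 1.0879.
Maximizing c = f(k) − (n+δ)·k gives f'(k) = n+δ, i.e. 0.26·k^(0.26−1) = 0.084, so k_gold = (0.26/0.084)^(1/0.74) ≈ 4.6036.
y_gold = 4.6036^0.26 ≈ 1.4873, c_gold = y_gold − 0.084·k_gold ≈ 1.1006.
Gain: Δc = 1.1006 − 1.0879 ≈ 0.0127.

Δc ≈ 0.0127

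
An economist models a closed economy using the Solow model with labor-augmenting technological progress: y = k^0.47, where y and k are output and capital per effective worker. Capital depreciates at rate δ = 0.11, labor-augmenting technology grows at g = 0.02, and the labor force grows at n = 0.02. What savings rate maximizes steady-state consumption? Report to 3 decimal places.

The effective depreciation rate is n + g + δ = 0.02 + 0.02 + 0.11 = 0.15.
At the golden rule MPK = n+g+δ, and in any Cobb-Douglas steady state s = (n+g+δ)·k/y = MPK·k/y = capital's share 0.47.

s_gold = 0.470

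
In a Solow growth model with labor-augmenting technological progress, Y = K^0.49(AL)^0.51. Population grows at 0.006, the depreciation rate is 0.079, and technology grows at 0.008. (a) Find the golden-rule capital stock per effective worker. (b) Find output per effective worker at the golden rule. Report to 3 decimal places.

The effective depreciation rate is n + g + δ = 0.006 + 0.008 + 0.079 = 0.093.
Maximizing c = f(k) − (n+g+δ)·k gives f'(k) = n+g+δ, i.e. 0.49·k^(0.49−1) = 0.093, so k_gold = (0.49/0.093)^(1/0.51) ≈ 26.0090.
y_gold = 26.0090^0.49 ≈ 4.9364.

(a) k_gold ≈ 26.009; (b) y_gold ≈ 4.936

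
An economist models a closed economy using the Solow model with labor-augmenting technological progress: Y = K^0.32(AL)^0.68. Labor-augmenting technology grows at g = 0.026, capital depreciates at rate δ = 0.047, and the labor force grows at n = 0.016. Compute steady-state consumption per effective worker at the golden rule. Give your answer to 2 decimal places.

Break-even investment rate: n + g + δ = 0.016 + 0.026 + 0.047 = 0.089.
Setting f'(k) = n+g+δ gives 0.32·k^(0.32−1) = 0.089, hence k_gold = (0.32/0.089)^(1/0.68) ≈ 6.5659.
y_gold = 6.5659^0.32 ≈ 1.8261.
c_gold = y_gold − (n+g+δ)·k_gold = 1.8261 − 0.089·6.5659 ≈ 1.2418.

c_gold ≈ 1.24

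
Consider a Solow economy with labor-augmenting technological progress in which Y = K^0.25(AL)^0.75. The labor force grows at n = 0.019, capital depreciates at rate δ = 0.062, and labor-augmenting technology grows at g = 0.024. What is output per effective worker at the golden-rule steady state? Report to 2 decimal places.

Capital per effective worker breaks even when investment replaces (n + g + δ)·k; here n + g + δ = 0.105.
At the golden rule the marginal product of capital equals n+g+δ: 0.25·k^(0.25−1) = 0.105. Solving, k_gold = (0.25/0.105)^(1/0.75) ≈ 3.1793.
Output: y_gold = k_gold^0.25 = 3.1793^0.25 ≈ 1.3353.

y_gold ≈ 1.34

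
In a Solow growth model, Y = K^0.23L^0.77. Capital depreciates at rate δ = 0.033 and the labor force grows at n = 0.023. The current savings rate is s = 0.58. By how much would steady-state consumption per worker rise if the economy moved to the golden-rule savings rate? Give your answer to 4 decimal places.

Δc ≈ 0.3299

The effective depreciation rate is n + δ = 0.023 + 0.033 = 0.056.
Current steady state (s = 0.58): k* = (0.58/0.056)^(1/0.77) ≈ 20.8206, y* = 20.8206^0.23 ≈ 2.0103, c* = (1−0.58)·2.0103 ≈ 0.8443.
Golden rule sets MPK = n+δ: 0.23·k^(0.23−1) = 0.056, so k_gold = (0.23/0.056)^(1/0.77) ≈ 6.2633.
y_gold = 6.2633^0.23 ≈ 1.5250, c_gold = y_gold − 0.056·k_gold ≈ 1.1742.
Gain: Δc = 1.1742 − 0.8443 ≈ 0.3299.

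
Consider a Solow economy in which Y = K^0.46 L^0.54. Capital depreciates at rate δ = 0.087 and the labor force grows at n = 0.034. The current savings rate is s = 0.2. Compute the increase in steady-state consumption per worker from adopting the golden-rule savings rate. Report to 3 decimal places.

Δc ≈ 0.457

Capital per worker breaks even when investment replaces (n + δ)·k; here n + δ = 0.121.
Current steady state (s = 0.2): k* = (0.2/0.121)^(1/0.54) ≈ 2.5360, y* = 2.5360^0.46 ≈ 1.5343, c* = (1−0.2)·1.5343 ≈ 1.2274.
At the golden rule the marginal product of capital equals n+δ: 0.46·k^(0.46−1) = 0.121. Solving, k_gold = (0.46/0.121)^(1/0.54) ≈ 11.8583.
y_gold = 11.8583^0.46 ≈ 3.1193, c_gold = y_gold − 0.121·k_gold ≈ 1.6844.
Gain: Δc = 1.6844 − 1.2274 ≈ 0.4570.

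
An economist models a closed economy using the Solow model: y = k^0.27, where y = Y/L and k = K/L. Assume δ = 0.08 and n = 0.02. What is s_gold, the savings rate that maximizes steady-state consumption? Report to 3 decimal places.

s_gold = 0.270

n + δ = 0.02 + 0.08 = 0.1.
At the golden rule MPK = n+δ, and in any Cobb-Douglas steady state s = (n+δ)·k/y = MPK·k/y = capital's share 0.27.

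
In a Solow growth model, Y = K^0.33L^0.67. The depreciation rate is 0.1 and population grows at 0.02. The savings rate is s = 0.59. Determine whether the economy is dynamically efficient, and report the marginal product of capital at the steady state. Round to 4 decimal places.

The effective depreciation rate is n + δ = 0.02 + 0.1 = 0.12.
Steady-state k*: s·k^0.33 = 0.12·k gives k* = (0.59/0.12)^(1/0.67) ≈ 10.7732.
MPK = 0.33·10.7732^(-0.67) ≈ 0.0671.
MPK < n+δ = 0.12, so the economy is dynamically inefficient (over-saving).

dynamically inefficient; MPK ≈ 0.0671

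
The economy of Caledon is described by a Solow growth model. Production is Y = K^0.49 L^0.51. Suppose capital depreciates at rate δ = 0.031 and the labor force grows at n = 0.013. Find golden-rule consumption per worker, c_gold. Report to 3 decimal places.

c_gold ≈ 5.167

Capital per worker breaks even when investment replaces (n + δ)·k; here n + δ = 0.044.
Golden rule sets MPK = n+δ: 0.49·k^(0.49−1) = 0.044, so k_gold = (0.49/0.044)^(1/0.51) ≈ 112.8335.
y_gold = 112.8335^0.49 ≈ 10.1320.
c_gold = y_gold − (n+δ)·k_gold = 10.1320 − 0.044·112.8335 ≈ 5.1673.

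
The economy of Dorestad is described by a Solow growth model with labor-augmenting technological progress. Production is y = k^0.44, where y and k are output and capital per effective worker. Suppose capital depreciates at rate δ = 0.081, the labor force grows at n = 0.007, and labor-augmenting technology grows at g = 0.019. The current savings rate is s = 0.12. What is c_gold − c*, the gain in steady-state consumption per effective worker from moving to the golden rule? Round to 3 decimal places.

Δc ≈ 0.738

The effective depreciation rate is n + g + δ = 0.007 + 0.019 + 0.081 = 0.107.
Current steady state (s = 0.12): k* = (0.12/0.107)^(1/0.56) ≈ 1.2272, y* = 1.2272^0.44 ≈ 1.0943, c* = (1−0.12)·1.0943 ≈ 0.9630.
Setting f'(k) = n+g+δ gives 0.44·k^(0.44−1) = 0.107, hence k_gold = (0.44/0.107)^(1/0.56) ≈ 12.4897.
y_gold = 12.4897^0.44 ≈ 3.0373, c_gold = y_gold − 0.107·k_gold ≈ 1.7009.
Gain: Δc = 1.7009 − 0.9630 ≈ 0.7379.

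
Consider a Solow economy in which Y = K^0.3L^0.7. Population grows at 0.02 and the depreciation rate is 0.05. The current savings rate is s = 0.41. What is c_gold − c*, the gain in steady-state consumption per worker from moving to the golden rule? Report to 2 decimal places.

Δc ≈ 0.05

Capital per worker breaks even when investment replaces (n + δ)·k; here n + δ = 0.07.
Current steady state (s = 0.41): k* = (0.41/0.07)^(1/0.7) ≈ 12.4938, y* = 12.4938^0.3 ≈ 2.1331, c* = (1−0.41)·2.1331 ≈ 1.2585.
Maximizing c = f(k) − (n+δ)·k gives f'(k) = n+δ, i.e. 0.3·k^(0.3−1) = 0.07, so k_gold = (0.3/0.07)^(1/0.7) ≈ 7.9963.
y_gold = 7.9963^0.3 ≈ 1.8658, c_gold = y_gold − 0.07·k_gold ≈ 1.3061.
Gain: Δc = 1.3061 − 1.2585 ≈ 0.0475.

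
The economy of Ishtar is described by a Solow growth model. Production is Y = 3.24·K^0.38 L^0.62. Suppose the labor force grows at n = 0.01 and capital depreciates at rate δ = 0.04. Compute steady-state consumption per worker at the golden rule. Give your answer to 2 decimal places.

Capital per worker breaks even when investment replaces (n + δ)·k; here n + δ = 0.05.
Golden rule sets MPK = n+δ: 0.38·3.24·k^(0.38−1) = 0.05, so k_gold = (0.38·3.24/0.05)^(1/0.62) ≈ 175.4393.
y_gold = 3.24·175.4393^0.38 ≈ 23.0841.
c_gold = y_gold − (n+δ)·k_gold = 23.0841 − 0.05·175.4393 ≈ 14.3121.

c_gold ≈ 14.31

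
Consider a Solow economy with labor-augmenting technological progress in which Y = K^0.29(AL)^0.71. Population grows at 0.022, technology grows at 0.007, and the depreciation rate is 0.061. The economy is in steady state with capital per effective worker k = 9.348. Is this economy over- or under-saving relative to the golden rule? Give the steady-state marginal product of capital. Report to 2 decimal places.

over-saving; MPK ≈ 0.06

Break-even investment rate: n + g + δ = 0.022 + 0.007 + 0.061 = 0.09.
MPK = 0.29·k^(0.29−1) = 0.29·9.348^(-0.71) ≈ 0.0593.
MPK < 0.09, so the economy is dynamically inefficient (over-saving).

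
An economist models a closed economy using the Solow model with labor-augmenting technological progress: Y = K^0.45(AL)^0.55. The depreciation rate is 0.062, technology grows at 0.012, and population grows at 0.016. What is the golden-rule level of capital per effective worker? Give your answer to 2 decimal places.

n + g + δ = 0.016 + 0.012 + 0.062 = 0.09.
Golden rule sets MPK = n+g+δ: 0.45·k^(0.45−1) = 0.09, so k_gold = (0.45/0.09)^(1/0.55) ≈ 18.6575.

k_gold ≈ 18.66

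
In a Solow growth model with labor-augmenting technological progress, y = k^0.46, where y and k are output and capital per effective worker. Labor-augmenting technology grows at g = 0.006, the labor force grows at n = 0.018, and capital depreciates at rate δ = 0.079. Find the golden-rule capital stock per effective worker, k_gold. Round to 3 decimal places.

k_gold ≈ 15.979

n + g + δ = 0.018 + 0.006 + 0.079 = 0.103.
Setting f'(k) = n+g+δ gives 0.46·k^(0.46−1) = 0.103, hence k_gold = (0.46/0.103)^(1/0.54) ≈ 15.9793.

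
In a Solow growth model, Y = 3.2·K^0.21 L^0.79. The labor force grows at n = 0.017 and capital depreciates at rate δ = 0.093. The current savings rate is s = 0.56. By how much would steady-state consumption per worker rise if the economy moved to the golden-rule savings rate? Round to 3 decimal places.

Δc ≈ 1.133

Capital per worker breaks even when investment replaces (n + δ)·k; here n + δ = 0.11.
Current steady state (s = 0.56): k* = (0.56·3.2/0.11)^(1/0.79) ≈ 34.2064, y* = 3.2·34.2064^0.21 ≈ 6.7191, c* = (1−0.56)·6.7191 ≈ 2.9564.
At the golden rule the marginal product of capital equals n+δ: 0.21·3.2·k^(0.21−1) = 0.11. Solving, k_gold = (0.21·3.2/0.11)^(1/0.79) ≈ 9.8834.
y_gold = 3.2·9.8834^0.21 ≈ 5.1770, c_gold = y_gold − 0.11·k_gold ≈ 4.0899.
Gain: Δc = 4.0899 − 2.9564 ≈ 1.1334.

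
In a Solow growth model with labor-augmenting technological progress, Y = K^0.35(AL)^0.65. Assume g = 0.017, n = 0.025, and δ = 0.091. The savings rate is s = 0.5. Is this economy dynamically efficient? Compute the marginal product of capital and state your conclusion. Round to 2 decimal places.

n + g + δ = 0.025 + 0.017 + 0.091 = 0.133.
Steady-state k*: s·k^0.35 = 0.133·k gives k* = (0.5/0.133)^(1/0.65) ≈ 7.6700.
MPK = 0.35·7.6700^(-0.65) ≈ 0.0931.
MPK < n+g+δ = 0.133, so the economy is dynamically inefficient (over-saving).

dynamically inefficient; MPK ≈ 0.09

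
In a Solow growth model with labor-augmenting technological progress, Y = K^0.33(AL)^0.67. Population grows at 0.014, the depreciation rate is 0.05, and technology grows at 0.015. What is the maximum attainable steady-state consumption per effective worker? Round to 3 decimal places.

c_gold ≈ 1.355

The effective depreciation rate is n + g + δ = 0.014 + 0.015 + 0.05 = 0.079.
Maximizing c = f(k) − (n+g+δ)·k gives f'(k) = n+g+δ, i.e. 0.33·k^(0.33−1) = 0.079, so k_gold = (0.33/0.079)^(1/0.67) ≈ 8.4469.
y_gold = 8.4469^0.33 ≈ 2.0221.
c_gold = y_gold − (n+g+δ)·k_gold = 2.0221 − 0.079·8.4469 ≈ 1.3548.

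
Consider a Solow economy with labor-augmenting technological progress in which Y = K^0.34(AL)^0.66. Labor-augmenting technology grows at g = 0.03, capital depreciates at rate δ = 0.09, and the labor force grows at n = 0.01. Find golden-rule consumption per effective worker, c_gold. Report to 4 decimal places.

c_gold ≈ 1.0830

Capital per effective worker breaks even when investment replaces (n + g + δ)·k; here n + g + δ = 0.13.
Golden rule sets MPK = n+g+δ: 0.34·k^(0.34−1) = 0.13, so k_gold = (0.34/0.13)^(1/0.66) ≈ 4.2917.
y_gold = 4.2917^0.34 ≈ 1.6409.
c_gold = y_gold − (n+g+δ)·k_gold = 1.6409 − 0.13·4.2917 ≈ 1.0830.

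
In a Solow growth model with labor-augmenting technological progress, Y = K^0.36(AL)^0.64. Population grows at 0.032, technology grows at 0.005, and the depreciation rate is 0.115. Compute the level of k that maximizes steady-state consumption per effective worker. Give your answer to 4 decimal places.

Break-even investment rate: n + g + δ = 0.032 + 0.005 + 0.115 = 0.152.
Golden rule sets MPK = n+g+δ: 0.36·k^(0.36−1) = 0.152, so k_gold = (0.36/0.152)^(1/0.64) ≈ 3.8467.

k_gold ≈ 3.8467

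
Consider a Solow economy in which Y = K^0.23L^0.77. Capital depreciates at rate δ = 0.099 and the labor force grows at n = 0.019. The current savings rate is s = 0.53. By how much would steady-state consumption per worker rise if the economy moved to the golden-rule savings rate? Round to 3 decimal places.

Δc ≈ 0.204

n + δ = 0.019 + 0.099 = 0.118.
Current steady state (s = 0.53): k* = (0.53/0.118)^(1/0.77) ≈ 7.0350, y* = 7.0350^0.23 ≈ 1.5663, c* = (1−0.53)·1.5663 ≈ 0.7362.
At the golden rule the marginal product of capital equals n+δ: 0.23·k^(0.23−1) = 0.118. Solving, k_gold = (0.23/0.118)^(1/0.77) ≈ 2.3792.
y_gold = 2.3792^0.23 ≈ 1.2206, c_gold = y_gold − 0.118·k_gold ≈ 0.9399.
Gain: Δc = 0.9399 − 0.7362 ≈ 0.2037.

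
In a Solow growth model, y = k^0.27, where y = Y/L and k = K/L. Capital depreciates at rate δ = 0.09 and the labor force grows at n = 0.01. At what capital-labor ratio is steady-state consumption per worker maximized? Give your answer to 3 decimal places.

k_gold ≈ 3.899

The effective depreciation rate is n + δ = 0.01 + 0.09 = 0.1.
Maximizing c = f(k) − (n+δ)·k gives f'(k) = n+δ, i.e. 0.27·k^(0.27−1) = 0.1, so k_gold = (0.27/0.1)^(1/0.73) ≈ 3.8986.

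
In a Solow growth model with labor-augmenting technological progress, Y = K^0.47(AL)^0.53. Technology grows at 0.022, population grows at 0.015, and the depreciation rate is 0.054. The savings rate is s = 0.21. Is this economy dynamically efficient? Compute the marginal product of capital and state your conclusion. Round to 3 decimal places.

Break-even investment rate: n + g + δ = 0.015 + 0.022 + 0.054 = 0.091.
Steady-state k*: s·k^0.47 = 0.091·k gives k* = (0.21/0.091)^(1/0.53) ≈ 4.8444.
MPK = 0.47·4.8444^(-0.53) ≈ 0.2037.
MPK > n+g+δ = 0.091, so the economy is dynamically efficient (under-saving).

dynamically efficient; MPK ≈ 0.204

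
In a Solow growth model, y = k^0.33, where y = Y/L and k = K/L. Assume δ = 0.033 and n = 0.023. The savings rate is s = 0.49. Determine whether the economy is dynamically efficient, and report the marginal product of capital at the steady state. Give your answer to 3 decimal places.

Capital per worker breaks even when investment replaces (n + δ)·k; here n + δ = 0.056.
Steady-state k*: s·k^0.33 = 0.056·k gives k* = (0.49/0.056)^(1/0.67) ≈ 25.4673.
MPK = 0.33·25.4673^(-0.67) ≈ 0.0377.
MPK < n+δ = 0.056, so the economy is dynamically inefficient (over-saving).

dynamically inefficient; MPK ≈ 0.038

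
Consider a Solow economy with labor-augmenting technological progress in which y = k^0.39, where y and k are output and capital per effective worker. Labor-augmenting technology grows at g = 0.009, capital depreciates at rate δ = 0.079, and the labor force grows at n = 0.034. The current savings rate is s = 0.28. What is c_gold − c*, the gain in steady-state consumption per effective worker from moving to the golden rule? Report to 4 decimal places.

Δc ≈ 0.0577

Break-even investment rate: n + g + δ = 0.034 + 0.009 + 0.079 = 0.122.
Current steady state (s = 0.28): k* = (0.28/0.122)^(1/0.61) ≈ 3.9037, y* = 3.9037^0.39 ≈ 1.7009, c* = (1−0.28)·1.7009 ≈ 1.2246.
Setting f'(k) = n+g+δ gives 0.39·k^(0.39−1) = 0.122, hence k_gold = (0.39/0.122)^(1/0.61) ≈ 6.7202.
y_gold = 6.7202^0.39 ≈ 2.1022, c_gold = y_gold − 0.122·k_gold ≈ 1.2824.
Gain: Δc = 1.2824 − 1.2246 ≈ 0.0577.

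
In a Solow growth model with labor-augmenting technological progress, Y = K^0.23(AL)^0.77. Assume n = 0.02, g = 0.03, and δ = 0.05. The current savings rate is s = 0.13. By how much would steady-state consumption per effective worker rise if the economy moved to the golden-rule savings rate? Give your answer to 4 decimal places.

Break-even investment rate: n + g + δ = 0.02 + 0.03 + 0.05 = 0.1.
Current steady state (s = 0.13): k* = (0.13/0.1)^(1/0.77) ≈ 1.4060, y* = 1.4060^0.23 ≈ 1.0815, c* = (1−0.13)·1.0815 ≈ 0.9409.
Setting f'(k) = n+g+δ gives 0.23·k^(0.23−1) = 0.1, hence k_gold = (0.23/0.1)^(1/0.77) ≈ 2.9497.
y_gold = 2.9497^0.23 ≈ 1.2825, c_gold = y_gold − 0.1·k_gold ≈ 0.9875.
Gain: Δc = 0.9875 − 0.9409 ≈ 0.0466.

Δc ≈ 0.0466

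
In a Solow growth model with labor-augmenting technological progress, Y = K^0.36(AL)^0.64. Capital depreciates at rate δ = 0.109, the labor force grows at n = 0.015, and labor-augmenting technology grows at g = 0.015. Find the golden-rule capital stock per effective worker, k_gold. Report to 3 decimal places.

k_gold ≈ 4.423

Break-even investment rate: n + g + δ = 0.015 + 0.015 + 0.109 = 0.139.
At the golden rule the marginal product of capital equals n+g+δ: 0.36·k^(0.36−1) = 0.139. Solving, k_gold = (0.36/0.139)^(1/0.64) ≈ 4.4235.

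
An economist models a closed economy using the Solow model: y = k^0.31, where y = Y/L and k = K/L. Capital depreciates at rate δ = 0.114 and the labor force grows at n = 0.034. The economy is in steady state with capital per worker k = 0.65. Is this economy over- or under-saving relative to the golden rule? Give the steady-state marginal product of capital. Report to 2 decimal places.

Break-even investment rate: n + δ = 0.034 + 0.114 = 0.148.
MPK = 0.31·k^(0.31−1) = 0.31·0.65^(-0.69) ≈ 0.4173.
MPK > 0.148, so the economy is dynamically efficient (under-saving).

under-saving; MPK ≈ 0.42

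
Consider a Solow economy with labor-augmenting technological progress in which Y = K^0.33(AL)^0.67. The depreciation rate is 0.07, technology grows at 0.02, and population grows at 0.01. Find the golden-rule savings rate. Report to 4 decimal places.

n + g + δ = 0.01 + 0.02 + 0.07 = 0.1.
At the golden rule MPK = n+g+δ, and in any Cobb-Douglas steady state s = (n+g+δ)·k/y = MPK·k/y = capital's share 0.33.

s_gold = 0.3300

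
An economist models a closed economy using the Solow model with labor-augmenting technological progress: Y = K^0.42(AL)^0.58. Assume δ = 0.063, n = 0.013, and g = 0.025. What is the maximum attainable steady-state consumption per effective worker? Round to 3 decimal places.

c_gold ≈ 1.628

n + g + δ = 0.013 + 0.025 + 0.063 = 0.101.
Maximizing c = f(k) − (n+g+δ)·k gives f'(k) = n+g+δ, i.e. 0.42·k^(0.42−1) = 0.101, so k_gold = (0.42/0.101)^(1/0.58) ≈ 11.6712.
y_gold = 11.6712^0.42 ≈ 2.8067.
c_gold = y_gold − (n+g+δ)·k_gold = 2.8067 − 0.101·11.6712 ≈ 1.6279.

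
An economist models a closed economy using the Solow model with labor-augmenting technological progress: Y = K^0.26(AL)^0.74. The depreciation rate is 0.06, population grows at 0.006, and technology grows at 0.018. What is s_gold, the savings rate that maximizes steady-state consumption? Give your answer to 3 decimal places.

Break-even investment rate: n + g + δ = 0.006 + 0.018 + 0.06 = 0.084.
At the golden rule MPK = n+g+δ, and in any Cobb-Douglas steady state s = (n+g+δ)·k/y = MPK·k/y = capital's share 0.26.

s_gold = 0.260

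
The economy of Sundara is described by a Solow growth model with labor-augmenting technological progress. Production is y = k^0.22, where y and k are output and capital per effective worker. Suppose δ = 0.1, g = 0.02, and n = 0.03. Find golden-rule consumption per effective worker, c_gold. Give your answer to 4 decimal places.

The effective depreciation rate is n + g + δ = 0.03 + 0.02 + 0.1 = 0.15.
At the golden rule the marginal product of capital equals n+g+δ: 0.22·k^(0.22−1) = 0.15. Solving, k_gold = (0.22/0.15)^(1/0.78) ≈ 1.6340.
y_gold = 1.6340^0.22 ≈ 1.1141.
c_gold = y_gold − (n+g+δ)·k_gold = 1.1141 − 0.15·1.6340 ≈ 0.8690.

c_gold ≈ 0.8690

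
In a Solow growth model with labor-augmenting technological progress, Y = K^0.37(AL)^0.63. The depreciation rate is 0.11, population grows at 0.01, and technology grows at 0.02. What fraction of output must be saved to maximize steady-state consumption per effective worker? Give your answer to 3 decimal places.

s_gold = 0.370

n + g + δ = 0.01 + 0.02 + 0.11 = 0.14.
At the golden rule MPK = n+g+δ, and in any Cobb-Douglas steady state s = (n+g+δ)·k/y = MPK·k/y = capital's share 0.37.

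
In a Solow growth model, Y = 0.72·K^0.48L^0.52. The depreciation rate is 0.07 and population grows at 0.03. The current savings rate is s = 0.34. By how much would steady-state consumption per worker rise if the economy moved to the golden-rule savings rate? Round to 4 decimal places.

Break-even investment rate: n + δ = 0.03 + 0.07 = 0.1.
Current steady state (s = 0.34): k* = (0.34·0.72/0.1)^(1/0.52) ≈ 5.5939, y* = 0.72·5.5939^0.48 ≈ 1.6453, c* = (1−0.34)·1.6453 ≈ 1.0859.
Maximizing c = f(k) − (n+δ)·k gives f'(k) = n+δ, i.e. 0.48·0.72·k^(0.48−1) = 0.1, so k_gold = (0.48·0.72/0.1)^(1/0.52) ≈ 10.8572.
y_gold = 0.72·10.8572^0.48 ≈ 2.2619, c_gold = y_gold − 0.1·k_gold ≈ 1.1762.
Gain: Δc = 1.1762 − 1.0859 ≈ 0.0903.

Δc ≈ 0.0903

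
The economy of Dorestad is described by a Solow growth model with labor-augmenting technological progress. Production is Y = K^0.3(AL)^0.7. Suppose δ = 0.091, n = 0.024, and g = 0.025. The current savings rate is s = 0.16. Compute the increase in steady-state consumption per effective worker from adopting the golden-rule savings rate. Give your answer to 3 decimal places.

Δc ≈ 0.081

n + g + δ = 0.024 + 0.025 + 0.091 = 0.14.
Current steady state (s = 0.16): k* = (0.16/0.14)^(1/0.7) ≈ 1.2102, y* = 1.2102^0.3 ≈ 1.0589, c* = (1−0.16)·1.0589 ≈ 0.8895.
At the golden rule the marginal product of capital equals n+g+δ: 0.3·k^(0.3−1) = 0.14. Solving, k_gold = (0.3/0.14)^(1/0.7) ≈ 2.9706.
y_gold = 2.9706^0.3 ≈ 1.3863, c_gold = y_gold − 0.14·k_gold ≈ 0.9704.
Gain: Δc = 0.9704 − 0.8895 ≈ 0.0809.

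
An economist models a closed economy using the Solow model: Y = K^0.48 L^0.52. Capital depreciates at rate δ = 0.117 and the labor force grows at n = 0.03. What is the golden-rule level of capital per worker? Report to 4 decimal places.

Break-even investment rate: n + δ = 0.03 + 0.117 = 0.147.
At the golden rule the marginal product of capital equals n+δ: 0.48·k^(0.48−1) = 0.147. Solving, k_gold = (0.48/0.147)^(1/0.52) ≈ 9.7345.

k_gold ≈ 9.7345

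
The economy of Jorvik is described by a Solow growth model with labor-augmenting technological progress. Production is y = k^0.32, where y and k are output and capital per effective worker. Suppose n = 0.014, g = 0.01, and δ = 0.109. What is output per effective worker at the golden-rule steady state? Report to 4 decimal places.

n + g + δ = 0.014 + 0.01 + 0.109 = 0.133.
Golden rule sets MPK = n+g+δ: 0.32·k^(0.32−1) = 0.133, so k_gold = (0.32/0.133)^(1/0.68) ≈ 3.6369.
Output: y_gold = k_gold^0.32 = 3.6369^0.32 ≈ 1.5116.

y_gold ≈ 1.5116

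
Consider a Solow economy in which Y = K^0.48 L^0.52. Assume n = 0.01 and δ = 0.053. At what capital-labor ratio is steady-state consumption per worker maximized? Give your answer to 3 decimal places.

Break-even investment rate: n + δ = 0.01 + 0.053 = 0.063.
At the golden rule the marginal product of capital equals n+δ: 0.48·k^(0.48−1) = 0.063. Solving, k_gold = (0.48/0.063)^(1/0.52) ≈ 49.6550.

k_gold ≈ 49.655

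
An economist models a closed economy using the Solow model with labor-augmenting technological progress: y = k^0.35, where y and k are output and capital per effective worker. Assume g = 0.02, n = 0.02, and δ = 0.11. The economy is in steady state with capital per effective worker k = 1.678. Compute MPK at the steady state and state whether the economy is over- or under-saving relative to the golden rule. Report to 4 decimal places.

under-saving; MPK ≈ 0.2500

Capital per effective worker breaks even when investment replaces (n + g + δ)·k; here n + g + δ = 0.15.
MPK = 0.35·k^(0.35−1) = 0.35·1.678^(-0.65) ≈ 0.2500.
MPK > 0.15, so the economy is dynamically efficient (under-saving).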